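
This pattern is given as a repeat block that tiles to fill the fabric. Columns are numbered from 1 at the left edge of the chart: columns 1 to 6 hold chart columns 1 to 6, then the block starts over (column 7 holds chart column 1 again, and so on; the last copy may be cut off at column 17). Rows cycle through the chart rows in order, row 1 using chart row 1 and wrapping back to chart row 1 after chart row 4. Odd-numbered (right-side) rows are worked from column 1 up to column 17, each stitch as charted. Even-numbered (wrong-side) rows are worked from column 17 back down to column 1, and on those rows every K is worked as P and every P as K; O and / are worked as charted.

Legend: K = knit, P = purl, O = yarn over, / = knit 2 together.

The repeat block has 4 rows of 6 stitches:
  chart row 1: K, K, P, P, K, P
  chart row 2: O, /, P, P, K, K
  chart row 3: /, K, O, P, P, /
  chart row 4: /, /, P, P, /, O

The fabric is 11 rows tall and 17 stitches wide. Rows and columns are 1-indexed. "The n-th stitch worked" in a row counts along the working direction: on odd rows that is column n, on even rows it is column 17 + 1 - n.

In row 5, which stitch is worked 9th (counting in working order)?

== STITCH ==
P

Derivation:
For row 5: chart row = ((5-1) mod 4) + 1 = 1; this is a RS (odd) row.
Chart row 1 tiled across columns 1-17: K K P P K P K K P P K P K K P P K
RS: work column 1 to column 17, symbols as charted — the tiled row is the row as worked.
Stitch 9 in working order -> P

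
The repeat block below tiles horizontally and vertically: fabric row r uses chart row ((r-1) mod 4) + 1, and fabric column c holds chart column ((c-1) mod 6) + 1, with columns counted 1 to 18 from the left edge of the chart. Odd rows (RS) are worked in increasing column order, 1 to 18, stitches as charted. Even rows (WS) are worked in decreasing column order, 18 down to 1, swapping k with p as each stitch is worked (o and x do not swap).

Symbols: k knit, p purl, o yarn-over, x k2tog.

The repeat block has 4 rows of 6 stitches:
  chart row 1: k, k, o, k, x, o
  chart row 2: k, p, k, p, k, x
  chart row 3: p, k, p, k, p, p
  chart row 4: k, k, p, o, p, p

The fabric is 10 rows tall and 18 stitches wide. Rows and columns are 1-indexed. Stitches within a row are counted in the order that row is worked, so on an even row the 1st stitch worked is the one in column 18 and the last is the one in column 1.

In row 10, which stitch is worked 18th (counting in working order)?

== STITCH ==
p

Derivation:
For row 10: chart row = ((10-1) mod 4) + 1 = 2; this is a WS (even) row.
Chart row 2 tiled across columns 1-18: k p k p k x k p k p k x k p k p k x
Wrong side: read the tiled row from column 18 down to 1 and exchange k with p (leave o, x).
Row 10 as worked: x p k p k p x p k p k p x p k p k p
Stitch 18 in working order -> p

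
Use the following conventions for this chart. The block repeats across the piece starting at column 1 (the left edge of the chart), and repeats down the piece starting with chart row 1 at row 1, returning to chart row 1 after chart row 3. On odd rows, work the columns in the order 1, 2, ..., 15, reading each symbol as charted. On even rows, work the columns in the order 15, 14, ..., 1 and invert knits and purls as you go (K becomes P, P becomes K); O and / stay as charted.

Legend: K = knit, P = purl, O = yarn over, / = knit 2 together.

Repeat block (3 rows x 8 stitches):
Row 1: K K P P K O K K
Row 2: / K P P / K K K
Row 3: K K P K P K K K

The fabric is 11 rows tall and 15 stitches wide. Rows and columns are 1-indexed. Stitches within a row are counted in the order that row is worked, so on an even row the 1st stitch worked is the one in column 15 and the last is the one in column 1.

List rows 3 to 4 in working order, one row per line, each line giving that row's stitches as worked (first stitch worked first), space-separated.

Row 3: chart row 3, RS - tile across columns 1-15 and work as-is.
Row 4: chart row 1, WS - tiled (columns 1-15): K K P P K O K K K K P P K O K; work from column 15 back to 1 with K<->P swapped.

== ROWS AS WORKED ==
K K P K P K K K K K P K P K K
P O P K K P P P P O P K K P P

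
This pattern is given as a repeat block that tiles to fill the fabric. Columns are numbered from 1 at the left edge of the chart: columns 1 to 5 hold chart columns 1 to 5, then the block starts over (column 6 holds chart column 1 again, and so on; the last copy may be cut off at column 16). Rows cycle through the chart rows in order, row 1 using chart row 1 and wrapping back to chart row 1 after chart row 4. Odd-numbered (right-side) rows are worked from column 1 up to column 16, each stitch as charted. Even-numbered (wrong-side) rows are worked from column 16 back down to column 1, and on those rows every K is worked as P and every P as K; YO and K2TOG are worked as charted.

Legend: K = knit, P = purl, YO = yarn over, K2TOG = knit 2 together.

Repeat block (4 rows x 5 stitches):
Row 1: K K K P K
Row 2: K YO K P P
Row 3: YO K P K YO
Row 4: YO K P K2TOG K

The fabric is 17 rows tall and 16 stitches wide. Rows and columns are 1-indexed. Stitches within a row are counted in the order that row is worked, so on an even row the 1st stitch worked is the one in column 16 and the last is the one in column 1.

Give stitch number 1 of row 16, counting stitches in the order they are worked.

== STITCH ==
YO

Derivation:
Row 16: (16-1) mod 4 = 3, so use chart row 4. Even row -> WS.
Chart row 4 tiled across columns 1-16: YO K P K2TOG K YO K P K2TOG K YO K P K2TOG K YO
WS: work from column 16 back to column 1 (reverse the tiled row), swapping K<->P (YO and K2TOG unchanged).
Row 16 as worked: YO P K2TOG K P YO P K2TOG K P YO P K2TOG K P YO
The 1st stitch worked is YO.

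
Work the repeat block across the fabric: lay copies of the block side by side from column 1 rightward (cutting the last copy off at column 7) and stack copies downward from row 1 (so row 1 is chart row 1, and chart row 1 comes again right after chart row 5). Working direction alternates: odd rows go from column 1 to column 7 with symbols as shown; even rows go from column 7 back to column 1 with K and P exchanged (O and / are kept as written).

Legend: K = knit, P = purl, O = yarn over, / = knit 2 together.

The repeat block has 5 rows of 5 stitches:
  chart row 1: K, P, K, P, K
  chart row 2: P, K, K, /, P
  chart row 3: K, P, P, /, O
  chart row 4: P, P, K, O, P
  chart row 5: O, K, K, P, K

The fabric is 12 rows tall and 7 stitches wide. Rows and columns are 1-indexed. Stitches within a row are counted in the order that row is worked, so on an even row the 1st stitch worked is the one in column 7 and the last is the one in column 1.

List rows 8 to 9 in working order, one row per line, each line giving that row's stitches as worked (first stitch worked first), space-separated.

Row 8: chart row 3, WS - tiled (columns 1-7): K P P / O K P; work from column 7 back to 1 with K<->P swapped.
Row 9: chart row 4, RS - tile across columns 1-7 and work as-is.

== ROWS AS WORKED ==
K P O / K K P
P P K O P P P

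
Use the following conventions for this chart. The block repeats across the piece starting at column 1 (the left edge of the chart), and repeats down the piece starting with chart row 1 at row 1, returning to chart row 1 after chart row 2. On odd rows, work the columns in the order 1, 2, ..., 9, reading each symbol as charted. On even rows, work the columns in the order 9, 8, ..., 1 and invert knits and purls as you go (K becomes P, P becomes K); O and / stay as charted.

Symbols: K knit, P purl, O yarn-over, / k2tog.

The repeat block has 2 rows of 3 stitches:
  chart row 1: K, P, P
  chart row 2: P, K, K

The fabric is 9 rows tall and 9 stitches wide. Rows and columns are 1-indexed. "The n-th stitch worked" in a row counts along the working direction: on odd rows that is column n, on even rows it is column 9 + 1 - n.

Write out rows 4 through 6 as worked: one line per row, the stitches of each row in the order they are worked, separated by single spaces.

Row 4: chart row 2, WS - tiled (columns 1-9): P K K P K K P K K; work from column 9 back to 1 with K<->P swapped.
Row 5: chart row 1, RS - tile across columns 1-9 and work as-is.
Row 6: chart row 2, WS - tiled (columns 1-9): P K K P K K P K K; work from column 9 back to 1 with K<->P swapped.

Result:
P P K P P K P P K
K P P K P P K P P
P P K P P K P P K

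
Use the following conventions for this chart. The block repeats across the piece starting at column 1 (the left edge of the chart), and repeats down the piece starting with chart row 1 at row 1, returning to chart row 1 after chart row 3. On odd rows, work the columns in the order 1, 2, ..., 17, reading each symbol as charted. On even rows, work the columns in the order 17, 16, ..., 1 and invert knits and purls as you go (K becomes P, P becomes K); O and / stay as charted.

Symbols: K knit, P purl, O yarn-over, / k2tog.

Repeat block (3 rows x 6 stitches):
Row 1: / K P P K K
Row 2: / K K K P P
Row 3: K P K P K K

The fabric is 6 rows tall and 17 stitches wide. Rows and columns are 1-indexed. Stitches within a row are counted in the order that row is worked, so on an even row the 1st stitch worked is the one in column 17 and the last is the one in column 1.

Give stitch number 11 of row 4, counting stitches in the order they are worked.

Stitch:
/

Derivation:
For row 4: chart row = ((4-1) mod 3) + 1 = 1; this is a WS (even) row.
Chart row 1 tiled across columns 1-17: / K P P K K / K P P K K / K P P K
Wrong side: read the tiled row from column 17 down to 1 and exchange K with P (leave O, /).
Row 4 as worked: P K K P / P P K K P / P P K K P /
Stitch 11 in working order -> /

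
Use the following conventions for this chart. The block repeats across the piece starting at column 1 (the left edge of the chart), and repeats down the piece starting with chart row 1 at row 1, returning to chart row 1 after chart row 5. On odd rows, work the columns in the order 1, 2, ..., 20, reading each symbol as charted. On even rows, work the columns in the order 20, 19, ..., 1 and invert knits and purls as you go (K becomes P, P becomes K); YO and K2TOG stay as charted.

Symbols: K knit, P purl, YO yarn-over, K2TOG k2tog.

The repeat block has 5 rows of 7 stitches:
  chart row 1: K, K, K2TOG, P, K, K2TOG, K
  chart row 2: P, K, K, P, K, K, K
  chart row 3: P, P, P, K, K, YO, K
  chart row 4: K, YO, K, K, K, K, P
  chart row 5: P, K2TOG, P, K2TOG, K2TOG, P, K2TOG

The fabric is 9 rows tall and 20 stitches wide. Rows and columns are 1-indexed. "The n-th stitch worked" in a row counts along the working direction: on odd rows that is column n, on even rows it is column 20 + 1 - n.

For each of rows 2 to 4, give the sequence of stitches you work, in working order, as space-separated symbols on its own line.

Result:
P P K P P K P P P K P P K P P P K P P K
P P P K K YO K P P P K K YO K P P P K K YO
P P P P YO P K P P P P YO P K P P P P YO P

Derivation:
Row 2: chart row 2, WS - tiled (columns 1-20): P K K P K K K P K K P K K K P K K P K K; work from column 20 back to 1 with K<->P swapped.
Row 3: chart row 3, RS - tile across columns 1-20 and work as-is.
Row 4: chart row 4, WS - tiled (columns 1-20): K YO K K K K P K YO K K K K P K YO K K K K; work from column 20 back to 1 with K<->P swapped.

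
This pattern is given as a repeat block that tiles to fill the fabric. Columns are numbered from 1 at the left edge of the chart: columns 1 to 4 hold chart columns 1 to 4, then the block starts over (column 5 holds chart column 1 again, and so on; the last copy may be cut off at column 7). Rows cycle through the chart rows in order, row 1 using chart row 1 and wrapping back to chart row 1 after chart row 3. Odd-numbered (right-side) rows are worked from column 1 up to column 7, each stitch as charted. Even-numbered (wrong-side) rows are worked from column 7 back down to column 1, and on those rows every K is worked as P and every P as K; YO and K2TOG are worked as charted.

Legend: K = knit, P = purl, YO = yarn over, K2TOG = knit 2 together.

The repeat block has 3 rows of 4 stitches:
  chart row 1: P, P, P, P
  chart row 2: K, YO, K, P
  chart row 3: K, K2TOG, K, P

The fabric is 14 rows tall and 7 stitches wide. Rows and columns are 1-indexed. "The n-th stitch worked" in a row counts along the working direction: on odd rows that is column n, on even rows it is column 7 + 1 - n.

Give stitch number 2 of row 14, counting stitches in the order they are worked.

== STITCH ==
YO

Derivation:
For row 14: chart row = ((14-1) mod 3) + 1 = 2; this is a WS (even) row.
Chart row 2 tiled across columns 1-7: K YO K P K YO K
WS: work from column 7 back to column 1 (reverse the tiled row), swapping K<->P (YO and K2TOG unchanged).
Row 14 as worked: P YO P K P YO P
Stitch 2 in working order -> YO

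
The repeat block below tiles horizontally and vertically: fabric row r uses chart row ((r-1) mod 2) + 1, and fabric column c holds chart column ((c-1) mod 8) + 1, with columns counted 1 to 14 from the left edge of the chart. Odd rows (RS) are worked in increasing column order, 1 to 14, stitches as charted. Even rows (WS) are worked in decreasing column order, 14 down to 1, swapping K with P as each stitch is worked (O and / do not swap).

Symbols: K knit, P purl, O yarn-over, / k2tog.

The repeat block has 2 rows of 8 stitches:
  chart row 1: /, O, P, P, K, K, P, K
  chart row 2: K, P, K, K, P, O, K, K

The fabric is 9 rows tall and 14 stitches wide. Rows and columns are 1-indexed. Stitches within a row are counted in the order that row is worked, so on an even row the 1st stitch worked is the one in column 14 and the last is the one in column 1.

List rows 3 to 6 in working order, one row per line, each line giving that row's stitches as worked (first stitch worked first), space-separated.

Row 3: chart row 1, RS - tile across columns 1-14 and work as-is.
Row 4: chart row 2, WS - tiled (columns 1-14): K P K K P O K K K P K K P O; work from column 14 back to 1 with K<->P swapped.
Row 5: chart row 1, RS - tile across columns 1-14 and work as-is.
Row 6: chart row 2, WS - tiled (columns 1-14): K P K K P O K K K P K K P O; work from column 14 back to 1 with K<->P swapped.

Result:
/ O P P K K P K / O P P K K
O K P P K P P P O K P P K P
/ O P P K K P K / O P P K K
O K P P K P P P O K P P K P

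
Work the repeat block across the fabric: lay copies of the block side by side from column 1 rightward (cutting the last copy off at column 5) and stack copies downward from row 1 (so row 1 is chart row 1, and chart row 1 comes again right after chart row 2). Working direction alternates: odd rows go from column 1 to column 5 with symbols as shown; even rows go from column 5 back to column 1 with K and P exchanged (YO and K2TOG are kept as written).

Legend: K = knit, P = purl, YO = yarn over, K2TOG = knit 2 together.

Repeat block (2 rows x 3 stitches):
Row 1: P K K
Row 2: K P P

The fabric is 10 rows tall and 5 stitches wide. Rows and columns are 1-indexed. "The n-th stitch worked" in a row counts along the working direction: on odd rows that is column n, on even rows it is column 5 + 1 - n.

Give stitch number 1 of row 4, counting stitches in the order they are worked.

== STITCH ==
K

Derivation:
Row 4 uses chart row ((4-1) mod 2)+1 = 2. Row 4 is even, so WS.
Chart row 2 tiled across columns 1-5: K P P K P
WS: work from column 5 back to column 1 (reverse the tiled row), swapping K<->P (YO and K2TOG unchanged).
Row 4 as worked: K P K K P
Stitch 1 in working order -> K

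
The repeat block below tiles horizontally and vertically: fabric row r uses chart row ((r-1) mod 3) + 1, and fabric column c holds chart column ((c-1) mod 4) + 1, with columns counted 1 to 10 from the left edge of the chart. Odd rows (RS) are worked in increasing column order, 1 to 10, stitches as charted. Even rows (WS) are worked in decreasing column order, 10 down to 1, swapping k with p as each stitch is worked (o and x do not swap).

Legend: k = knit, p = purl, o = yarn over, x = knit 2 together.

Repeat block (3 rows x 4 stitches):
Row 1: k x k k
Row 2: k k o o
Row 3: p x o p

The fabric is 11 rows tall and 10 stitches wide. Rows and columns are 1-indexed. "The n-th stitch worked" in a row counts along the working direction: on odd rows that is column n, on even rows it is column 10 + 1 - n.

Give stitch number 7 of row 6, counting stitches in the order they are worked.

Row 6: (6-1) mod 3 = 2, so use chart row 3. Even row -> WS.
Chart row 3 tiled across columns 1-10: p x o p p x o p p x
Wrong side: read the tiled row from column 10 down to 1 and exchange k with p (leave o, x).
Row 6 as worked: x k k o x k k o x k
Counting 7 along the worked row gives k.

Stitch:
k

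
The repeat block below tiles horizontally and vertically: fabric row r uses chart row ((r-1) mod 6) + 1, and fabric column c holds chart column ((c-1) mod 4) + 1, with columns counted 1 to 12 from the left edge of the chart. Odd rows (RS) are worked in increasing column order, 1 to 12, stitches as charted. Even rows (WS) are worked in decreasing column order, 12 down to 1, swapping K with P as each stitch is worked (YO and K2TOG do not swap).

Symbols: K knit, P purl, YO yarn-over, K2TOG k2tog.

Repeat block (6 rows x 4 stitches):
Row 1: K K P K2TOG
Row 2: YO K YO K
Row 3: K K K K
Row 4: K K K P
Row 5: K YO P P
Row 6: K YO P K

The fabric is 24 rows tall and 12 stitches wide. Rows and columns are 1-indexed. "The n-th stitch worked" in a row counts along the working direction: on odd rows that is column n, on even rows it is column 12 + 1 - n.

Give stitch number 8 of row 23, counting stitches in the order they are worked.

For row 23: chart row = ((23-1) mod 6) + 1 = 5; this is a RS (odd) row.
Chart row 5 tiled across columns 1-12: K YO P P K YO P P K YO P P
RS row: no reversal, no swap; stitch n worked = column n.
The 8th stitch worked is P.

Result:
P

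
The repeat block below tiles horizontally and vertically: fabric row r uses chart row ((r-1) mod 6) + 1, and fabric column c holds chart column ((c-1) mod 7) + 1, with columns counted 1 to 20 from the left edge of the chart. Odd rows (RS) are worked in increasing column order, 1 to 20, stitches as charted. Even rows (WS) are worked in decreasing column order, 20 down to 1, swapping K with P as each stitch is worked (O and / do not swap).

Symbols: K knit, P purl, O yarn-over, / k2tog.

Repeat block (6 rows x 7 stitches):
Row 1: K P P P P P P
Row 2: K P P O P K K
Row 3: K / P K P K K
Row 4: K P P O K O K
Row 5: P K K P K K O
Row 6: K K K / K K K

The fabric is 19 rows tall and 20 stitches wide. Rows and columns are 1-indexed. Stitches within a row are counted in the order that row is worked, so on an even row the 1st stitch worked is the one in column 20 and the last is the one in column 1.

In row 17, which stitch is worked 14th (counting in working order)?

== STITCH ==
O

Derivation:
Row 17: (17-1) mod 6 = 4, so use chart row 5. Odd row -> RS.
Chart row 5 tiled across columns 1-20: P K K P K K O P K K P K K O P K K P K K
RS row: no reversal, no swap; stitch n worked = column n.
Counting 14 along the worked row gives O.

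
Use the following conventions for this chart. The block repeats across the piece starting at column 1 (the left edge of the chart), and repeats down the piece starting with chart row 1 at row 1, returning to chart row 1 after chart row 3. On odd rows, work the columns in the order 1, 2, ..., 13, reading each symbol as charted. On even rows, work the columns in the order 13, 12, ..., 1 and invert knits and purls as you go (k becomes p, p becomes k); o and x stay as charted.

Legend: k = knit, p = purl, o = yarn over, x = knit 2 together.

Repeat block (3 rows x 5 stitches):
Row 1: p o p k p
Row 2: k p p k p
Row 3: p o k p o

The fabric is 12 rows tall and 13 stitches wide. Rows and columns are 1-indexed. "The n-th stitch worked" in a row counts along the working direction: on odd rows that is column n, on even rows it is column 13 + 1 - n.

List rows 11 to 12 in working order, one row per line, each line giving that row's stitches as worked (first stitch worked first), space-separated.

Row 11: chart row 2, RS - tile across columns 1-13 and work as-is.
Row 12: chart row 3, WS - tiled (columns 1-13): p o k p o p o k p o p o k; work from column 13 back to 1 with k<->p swapped.

Result:
k p p k p k p p k p k p p
p o k o k p o k o k p o k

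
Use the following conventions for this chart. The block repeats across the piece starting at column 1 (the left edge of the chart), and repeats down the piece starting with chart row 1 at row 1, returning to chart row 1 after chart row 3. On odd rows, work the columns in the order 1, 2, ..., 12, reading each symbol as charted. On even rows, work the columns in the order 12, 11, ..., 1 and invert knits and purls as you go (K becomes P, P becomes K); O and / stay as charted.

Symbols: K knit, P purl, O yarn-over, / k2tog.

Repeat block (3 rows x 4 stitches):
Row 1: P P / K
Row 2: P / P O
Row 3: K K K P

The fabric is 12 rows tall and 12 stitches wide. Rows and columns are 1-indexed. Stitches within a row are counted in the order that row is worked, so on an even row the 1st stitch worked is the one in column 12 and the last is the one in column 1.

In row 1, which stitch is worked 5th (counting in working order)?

Row 1 uses chart row ((1-1) mod 3)+1 = 1. Row 1 is odd, so RS.
Chart row 1 tiled across columns 1-12: P P / K P P / K P P / K
Right side: take the tiled row as-is (worked left to right from column 1).
Stitch 5 in working order -> P

Result:
P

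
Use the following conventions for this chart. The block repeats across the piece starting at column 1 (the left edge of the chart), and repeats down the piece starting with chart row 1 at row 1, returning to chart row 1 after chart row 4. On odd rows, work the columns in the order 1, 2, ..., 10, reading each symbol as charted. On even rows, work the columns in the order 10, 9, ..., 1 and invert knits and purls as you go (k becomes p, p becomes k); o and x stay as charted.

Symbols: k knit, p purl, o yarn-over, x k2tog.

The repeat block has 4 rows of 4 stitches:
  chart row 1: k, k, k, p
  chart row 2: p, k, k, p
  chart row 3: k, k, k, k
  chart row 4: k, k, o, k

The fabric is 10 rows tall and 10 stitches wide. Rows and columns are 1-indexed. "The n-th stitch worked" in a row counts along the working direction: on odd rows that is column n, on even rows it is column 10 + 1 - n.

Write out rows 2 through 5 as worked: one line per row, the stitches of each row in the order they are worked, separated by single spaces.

Result:
p k k p p k k p p k
k k k k k k k k k k
p p p o p p p o p p
k k k p k k k p k k

Derivation:
Row 2: chart row 2, WS - tiled (columns 1-10): p k k p p k k p p k; work from column 10 back to 1 with k<->p swapped.
Row 3: chart row 3, RS - tile across columns 1-10 and work as-is.
Row 4: chart row 4, WS - tiled (columns 1-10): k k o k k k o k k k; work from column 10 back to 1 with k<->p swapped.
Row 5: chart row 1, RS - tile across columns 1-10 and work as-is.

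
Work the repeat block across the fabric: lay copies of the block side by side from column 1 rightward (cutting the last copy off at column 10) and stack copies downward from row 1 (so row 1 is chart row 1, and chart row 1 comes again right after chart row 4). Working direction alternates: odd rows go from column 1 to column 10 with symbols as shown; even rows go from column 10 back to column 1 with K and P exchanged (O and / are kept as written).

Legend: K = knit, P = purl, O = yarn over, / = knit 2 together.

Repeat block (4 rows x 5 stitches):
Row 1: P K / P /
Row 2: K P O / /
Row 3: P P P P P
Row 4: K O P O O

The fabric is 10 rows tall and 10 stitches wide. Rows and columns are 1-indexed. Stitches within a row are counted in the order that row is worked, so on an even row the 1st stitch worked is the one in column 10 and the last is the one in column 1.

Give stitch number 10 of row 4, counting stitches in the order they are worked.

For row 4: chart row = ((4-1) mod 4) + 1 = 4; this is a WS (even) row.
Chart row 4 tiled across columns 1-10: K O P O O K O P O O
Wrong side: read the tiled row from column 10 down to 1 and exchange K with P (leave O, /).
Row 4 as worked: O O K O P O O K O P
Counting 10 along the worked row gives P.

Stitch:
P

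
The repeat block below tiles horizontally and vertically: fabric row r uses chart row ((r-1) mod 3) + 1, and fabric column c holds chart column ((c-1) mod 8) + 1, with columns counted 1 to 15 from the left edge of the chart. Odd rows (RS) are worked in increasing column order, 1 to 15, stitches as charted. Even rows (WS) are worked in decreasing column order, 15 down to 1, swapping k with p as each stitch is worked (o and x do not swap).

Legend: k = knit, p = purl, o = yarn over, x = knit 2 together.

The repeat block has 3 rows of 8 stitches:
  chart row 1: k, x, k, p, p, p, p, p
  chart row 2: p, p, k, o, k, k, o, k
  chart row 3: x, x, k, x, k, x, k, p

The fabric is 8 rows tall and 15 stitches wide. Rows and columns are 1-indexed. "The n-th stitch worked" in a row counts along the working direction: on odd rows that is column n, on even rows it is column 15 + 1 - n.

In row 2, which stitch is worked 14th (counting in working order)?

Row 2: (2-1) mod 3 = 1, so use chart row 2. Even row -> WS.
Chart row 2 tiled across columns 1-15: p p k o k k o k p p k o k k o
WS: work from column 15 back to column 1 (reverse the tiled row), swapping k<->p (o and x unchanged).
Row 2 as worked: o p p o p k k p o p p o p k k
Counting 14 along the worked row gives k.

== STITCH ==
k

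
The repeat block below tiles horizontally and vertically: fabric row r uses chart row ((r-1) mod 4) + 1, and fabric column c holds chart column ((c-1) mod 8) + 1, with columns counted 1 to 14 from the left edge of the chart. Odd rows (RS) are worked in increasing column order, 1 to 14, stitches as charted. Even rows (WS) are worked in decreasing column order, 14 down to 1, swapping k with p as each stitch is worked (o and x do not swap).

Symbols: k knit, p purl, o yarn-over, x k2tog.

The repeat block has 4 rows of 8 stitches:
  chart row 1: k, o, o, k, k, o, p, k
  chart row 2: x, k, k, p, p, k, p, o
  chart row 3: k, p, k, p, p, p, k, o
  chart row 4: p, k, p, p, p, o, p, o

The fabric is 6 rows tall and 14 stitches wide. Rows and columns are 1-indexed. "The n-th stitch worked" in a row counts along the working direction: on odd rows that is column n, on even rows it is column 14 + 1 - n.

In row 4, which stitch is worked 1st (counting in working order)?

Result:
o

Derivation:
For row 4: chart row = ((4-1) mod 4) + 1 = 4; this is a WS (even) row.
Chart row 4 tiled across columns 1-14: p k p p p o p o p k p p p o
WS: work from column 14 back to column 1 (reverse the tiled row), swapping k<->p (o and x unchanged).
Row 4 as worked: o k k k p k o k o k k k p k
The 1st stitch worked is o.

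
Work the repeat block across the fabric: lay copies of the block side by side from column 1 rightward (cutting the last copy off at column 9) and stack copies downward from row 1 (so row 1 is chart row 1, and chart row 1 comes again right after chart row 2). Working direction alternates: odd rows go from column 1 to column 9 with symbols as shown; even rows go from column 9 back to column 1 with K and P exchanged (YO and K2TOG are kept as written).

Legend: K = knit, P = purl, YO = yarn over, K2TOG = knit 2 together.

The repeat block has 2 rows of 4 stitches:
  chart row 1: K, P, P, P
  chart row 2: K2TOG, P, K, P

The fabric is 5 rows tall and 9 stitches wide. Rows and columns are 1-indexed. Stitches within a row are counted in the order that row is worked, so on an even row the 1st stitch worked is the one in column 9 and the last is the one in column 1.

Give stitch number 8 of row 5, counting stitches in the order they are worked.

For row 5: chart row = ((5-1) mod 2) + 1 = 1; this is a RS (odd) row.
Chart row 1 tiled across columns 1-9: K P P P K P P P K
RS row: no reversal, no swap; stitch n worked = column n.
Stitch 8 in working order -> P

Result:
P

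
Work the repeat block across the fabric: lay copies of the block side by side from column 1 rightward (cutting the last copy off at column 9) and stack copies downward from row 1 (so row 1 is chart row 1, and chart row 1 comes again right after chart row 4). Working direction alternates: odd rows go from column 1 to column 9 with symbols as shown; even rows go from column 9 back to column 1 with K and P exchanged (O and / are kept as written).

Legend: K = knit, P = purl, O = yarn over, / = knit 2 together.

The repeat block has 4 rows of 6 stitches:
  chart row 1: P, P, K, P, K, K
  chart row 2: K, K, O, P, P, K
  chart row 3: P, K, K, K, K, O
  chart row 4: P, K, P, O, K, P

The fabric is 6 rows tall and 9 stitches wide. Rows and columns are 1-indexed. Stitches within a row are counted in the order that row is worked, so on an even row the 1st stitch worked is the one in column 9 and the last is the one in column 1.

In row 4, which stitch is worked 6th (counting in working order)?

Stitch:
O

Derivation:
For row 4: chart row = ((4-1) mod 4) + 1 = 4; this is a WS (even) row.
Chart row 4 tiled across columns 1-9: P K P O K P P K P
Wrong side: read the tiled row from column 9 down to 1 and exchange K with P (leave O, /).
Row 4 as worked: K P K K P O K P K
The 6th stitch worked is O.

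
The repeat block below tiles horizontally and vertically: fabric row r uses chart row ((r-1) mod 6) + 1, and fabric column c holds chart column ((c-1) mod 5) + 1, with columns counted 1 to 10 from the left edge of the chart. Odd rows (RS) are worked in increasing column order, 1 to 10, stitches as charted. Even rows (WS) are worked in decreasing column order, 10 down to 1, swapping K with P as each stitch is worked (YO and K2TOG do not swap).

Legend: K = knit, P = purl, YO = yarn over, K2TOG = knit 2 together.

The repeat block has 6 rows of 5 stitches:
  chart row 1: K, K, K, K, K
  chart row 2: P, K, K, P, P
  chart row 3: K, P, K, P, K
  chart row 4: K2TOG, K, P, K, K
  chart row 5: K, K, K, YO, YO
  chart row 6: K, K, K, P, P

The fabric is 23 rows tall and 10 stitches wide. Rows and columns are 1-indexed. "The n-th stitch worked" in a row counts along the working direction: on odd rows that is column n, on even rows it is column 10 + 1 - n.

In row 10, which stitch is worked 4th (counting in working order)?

Row 10: (10-1) mod 6 = 3, so use chart row 4. Even row -> WS.
Chart row 4 tiled across columns 1-10: K2TOG K P K K K2TOG K P K K
WS row: flip the tiled sequence (start at column 10) and apply K<->P; YO and K2TOG stay.
Row 10 as worked: P P K P K2TOG P P K P K2TOG
The 4th stitch worked is P.

== STITCH ==
P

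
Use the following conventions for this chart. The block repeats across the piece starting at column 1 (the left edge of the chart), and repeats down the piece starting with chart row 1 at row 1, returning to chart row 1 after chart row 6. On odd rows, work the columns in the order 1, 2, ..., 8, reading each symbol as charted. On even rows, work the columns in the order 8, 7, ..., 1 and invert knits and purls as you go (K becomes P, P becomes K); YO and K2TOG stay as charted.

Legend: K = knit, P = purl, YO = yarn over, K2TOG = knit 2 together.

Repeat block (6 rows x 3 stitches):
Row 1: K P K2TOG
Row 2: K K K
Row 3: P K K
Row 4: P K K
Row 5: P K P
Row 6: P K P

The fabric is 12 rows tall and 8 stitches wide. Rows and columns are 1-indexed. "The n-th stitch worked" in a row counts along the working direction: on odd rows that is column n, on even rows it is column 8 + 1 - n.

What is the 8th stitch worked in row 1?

For row 1: chart row = ((1-1) mod 6) + 1 = 1; this is a RS (odd) row.
Chart row 1 tiled across columns 1-8: K P K2TOG K P K2TOG K P
RS: work column 1 to column 8, symbols as charted — the tiled row is the row as worked.
The 8th stitch worked is P.

== STITCH ==
P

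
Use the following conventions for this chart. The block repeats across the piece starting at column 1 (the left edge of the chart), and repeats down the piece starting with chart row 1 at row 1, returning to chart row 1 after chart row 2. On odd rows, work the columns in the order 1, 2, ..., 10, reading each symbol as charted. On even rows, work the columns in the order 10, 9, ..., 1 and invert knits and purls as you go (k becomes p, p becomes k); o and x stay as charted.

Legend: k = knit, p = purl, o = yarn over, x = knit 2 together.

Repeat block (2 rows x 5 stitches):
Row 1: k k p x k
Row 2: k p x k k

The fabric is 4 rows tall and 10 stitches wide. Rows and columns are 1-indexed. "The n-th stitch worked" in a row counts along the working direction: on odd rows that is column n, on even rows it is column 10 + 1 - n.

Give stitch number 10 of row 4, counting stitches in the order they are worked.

For row 4: chart row = ((4-1) mod 2) + 1 = 2; this is a WS (even) row.
Chart row 2 tiled across columns 1-10: k p x k k k p x k k
WS row: flip the tiled sequence (start at column 10) and apply k<->p; o and x stay.
Row 4 as worked: p p x k p p p x k p
Stitch 10 in working order -> p

== STITCH ==
p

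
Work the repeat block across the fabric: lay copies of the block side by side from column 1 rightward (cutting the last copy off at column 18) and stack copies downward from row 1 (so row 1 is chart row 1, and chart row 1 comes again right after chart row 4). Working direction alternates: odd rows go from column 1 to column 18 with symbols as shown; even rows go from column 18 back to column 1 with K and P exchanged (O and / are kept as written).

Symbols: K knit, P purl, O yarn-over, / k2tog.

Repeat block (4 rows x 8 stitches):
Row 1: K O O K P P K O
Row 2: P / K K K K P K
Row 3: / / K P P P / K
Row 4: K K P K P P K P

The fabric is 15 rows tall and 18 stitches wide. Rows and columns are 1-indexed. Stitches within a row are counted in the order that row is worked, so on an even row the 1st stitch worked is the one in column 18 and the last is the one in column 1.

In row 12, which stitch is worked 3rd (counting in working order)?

Result:
K

Derivation:
Row 12 uses chart row ((12-1) mod 4)+1 = 4. Row 12 is even, so WS.
Chart row 4 tiled across columns 1-18: K K P K P P K P K K P K P P K P K K
WS: work from column 18 back to column 1 (reverse the tiled row), swapping K<->P (O and / unchanged).
Row 12 as worked: P P K P K K P K P P K P K K P K P P
Stitch 3 in working order -> K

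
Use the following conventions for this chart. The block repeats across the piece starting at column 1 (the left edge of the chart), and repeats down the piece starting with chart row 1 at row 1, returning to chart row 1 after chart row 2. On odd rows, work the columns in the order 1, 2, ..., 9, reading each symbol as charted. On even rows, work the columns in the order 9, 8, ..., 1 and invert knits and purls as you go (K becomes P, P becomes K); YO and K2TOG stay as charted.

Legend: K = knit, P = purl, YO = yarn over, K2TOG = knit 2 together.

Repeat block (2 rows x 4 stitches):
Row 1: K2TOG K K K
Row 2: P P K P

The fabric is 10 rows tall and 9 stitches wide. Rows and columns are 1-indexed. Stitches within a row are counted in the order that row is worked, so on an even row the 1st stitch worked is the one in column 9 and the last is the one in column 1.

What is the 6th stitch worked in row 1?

Row 1 uses chart row ((1-1) mod 2)+1 = 1. Row 1 is odd, so RS.
Chart row 1 tiled across columns 1-9: K2TOG K K K K2TOG K K K K2TOG
RS: work column 1 to column 9, symbols as charted — the tiled row is the row as worked.
Stitch 6 in working order -> K

Result:
K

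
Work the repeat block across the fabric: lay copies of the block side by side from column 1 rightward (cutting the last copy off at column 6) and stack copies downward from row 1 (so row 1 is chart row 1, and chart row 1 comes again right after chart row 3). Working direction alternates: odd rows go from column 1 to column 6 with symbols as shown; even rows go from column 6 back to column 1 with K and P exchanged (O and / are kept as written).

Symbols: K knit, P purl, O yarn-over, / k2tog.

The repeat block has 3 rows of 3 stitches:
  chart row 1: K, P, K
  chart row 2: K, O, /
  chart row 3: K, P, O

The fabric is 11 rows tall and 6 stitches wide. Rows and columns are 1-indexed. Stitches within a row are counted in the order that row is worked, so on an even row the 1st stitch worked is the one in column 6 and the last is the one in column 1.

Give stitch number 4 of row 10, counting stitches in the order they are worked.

For row 10: chart row = ((10-1) mod 3) + 1 = 1; this is a WS (even) row.
Chart row 1 tiled across columns 1-6: K P K K P K
WS row: flip the tiled sequence (start at column 6) and apply K<->P; O and / stay.
Row 10 as worked: P K P P K P
The 4th stitch worked is P.

== STITCH ==
P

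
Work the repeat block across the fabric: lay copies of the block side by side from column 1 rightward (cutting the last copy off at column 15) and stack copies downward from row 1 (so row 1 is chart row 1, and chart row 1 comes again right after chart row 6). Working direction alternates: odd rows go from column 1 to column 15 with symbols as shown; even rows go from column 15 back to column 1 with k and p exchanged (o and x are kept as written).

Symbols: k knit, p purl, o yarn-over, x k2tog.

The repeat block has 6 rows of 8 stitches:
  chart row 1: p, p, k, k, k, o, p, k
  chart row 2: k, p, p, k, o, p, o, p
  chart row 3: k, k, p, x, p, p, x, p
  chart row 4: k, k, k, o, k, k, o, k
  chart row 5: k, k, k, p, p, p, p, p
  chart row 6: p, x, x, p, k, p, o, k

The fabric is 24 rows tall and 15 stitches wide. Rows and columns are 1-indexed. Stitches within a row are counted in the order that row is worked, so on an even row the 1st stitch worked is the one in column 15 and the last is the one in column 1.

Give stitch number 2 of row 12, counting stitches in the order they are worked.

== STITCH ==
k

Derivation:
Row 12: (12-1) mod 6 = 5, so use chart row 6. Even row -> WS.
Chart row 6 tiled across columns 1-15: p x x p k p o k p x x p k p o
Wrong side: read the tiled row from column 15 down to 1 and exchange k with p (leave o, x).
Row 12 as worked: o k p k x x k p o k p k x x k
Stitch 2 in working order -> k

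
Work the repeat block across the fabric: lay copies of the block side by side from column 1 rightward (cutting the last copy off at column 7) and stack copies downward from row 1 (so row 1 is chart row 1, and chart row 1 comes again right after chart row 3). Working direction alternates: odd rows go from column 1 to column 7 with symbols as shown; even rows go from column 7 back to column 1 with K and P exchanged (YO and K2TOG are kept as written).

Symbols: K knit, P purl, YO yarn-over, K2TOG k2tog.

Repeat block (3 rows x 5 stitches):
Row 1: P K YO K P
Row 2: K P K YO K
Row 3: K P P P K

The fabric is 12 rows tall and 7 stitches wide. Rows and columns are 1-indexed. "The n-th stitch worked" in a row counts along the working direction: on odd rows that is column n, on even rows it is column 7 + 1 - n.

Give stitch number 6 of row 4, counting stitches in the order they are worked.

For row 4: chart row = ((4-1) mod 3) + 1 = 1; this is a WS (even) row.
Chart row 1 tiled across columns 1-7: P K YO K P P K
WS: work from column 7 back to column 1 (reverse the tiled row), swapping K<->P (YO and K2TOG unchanged).
Row 4 as worked: P K K P YO P K
The 6th stitch worked is P.

Result:
P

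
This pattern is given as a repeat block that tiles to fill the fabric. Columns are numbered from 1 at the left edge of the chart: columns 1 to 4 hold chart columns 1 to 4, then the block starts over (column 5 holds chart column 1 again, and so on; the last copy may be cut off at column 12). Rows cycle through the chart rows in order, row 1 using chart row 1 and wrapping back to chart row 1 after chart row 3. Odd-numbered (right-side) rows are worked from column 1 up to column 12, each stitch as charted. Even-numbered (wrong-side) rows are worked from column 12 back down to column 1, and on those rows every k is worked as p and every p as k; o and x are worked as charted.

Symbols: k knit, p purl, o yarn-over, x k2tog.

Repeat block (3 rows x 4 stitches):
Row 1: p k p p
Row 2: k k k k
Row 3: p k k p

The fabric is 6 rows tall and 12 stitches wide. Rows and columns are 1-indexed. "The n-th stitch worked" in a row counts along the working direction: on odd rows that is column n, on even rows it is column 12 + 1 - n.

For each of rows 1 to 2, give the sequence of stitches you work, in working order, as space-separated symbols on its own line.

Row 1: chart row 1, RS - tile across columns 1-12 and work as-is.
Row 2: chart row 2, WS - tiled (columns 1-12): k k k k k k k k k k k k; work from column 12 back to 1 with k<->p swapped.

Rows as worked:
p k p p p k p p p k p p
p p p p p p p p p p p p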